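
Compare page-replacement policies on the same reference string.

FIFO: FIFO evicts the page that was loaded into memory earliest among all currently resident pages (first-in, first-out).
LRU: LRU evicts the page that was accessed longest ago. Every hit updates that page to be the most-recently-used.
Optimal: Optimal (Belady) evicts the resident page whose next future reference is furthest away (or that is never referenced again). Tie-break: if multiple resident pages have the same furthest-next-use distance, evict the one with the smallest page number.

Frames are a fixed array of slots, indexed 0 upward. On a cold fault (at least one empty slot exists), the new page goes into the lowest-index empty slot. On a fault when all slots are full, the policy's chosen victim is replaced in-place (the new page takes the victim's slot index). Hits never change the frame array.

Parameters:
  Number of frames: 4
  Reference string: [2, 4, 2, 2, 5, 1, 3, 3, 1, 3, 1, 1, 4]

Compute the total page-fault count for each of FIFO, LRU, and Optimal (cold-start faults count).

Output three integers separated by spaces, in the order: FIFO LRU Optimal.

Answer: 5 6 5

Derivation:
--- FIFO ---
  step 0: ref 2 -> FAULT, frames=[2,-,-,-] (faults so far: 1)
  step 1: ref 4 -> FAULT, frames=[2,4,-,-] (faults so far: 2)
  step 2: ref 2 -> HIT, frames=[2,4,-,-] (faults so far: 2)
  step 3: ref 2 -> HIT, frames=[2,4,-,-] (faults so far: 2)
  step 4: ref 5 -> FAULT, frames=[2,4,5,-] (faults so far: 3)
  step 5: ref 1 -> FAULT, frames=[2,4,5,1] (faults so far: 4)
  step 6: ref 3 -> FAULT, evict 2, frames=[3,4,5,1] (faults so far: 5)
  step 7: ref 3 -> HIT, frames=[3,4,5,1] (faults so far: 5)
  step 8: ref 1 -> HIT, frames=[3,4,5,1] (faults so far: 5)
  step 9: ref 3 -> HIT, frames=[3,4,5,1] (faults so far: 5)
  step 10: ref 1 -> HIT, frames=[3,4,5,1] (faults so far: 5)
  step 11: ref 1 -> HIT, frames=[3,4,5,1] (faults so far: 5)
  step 12: ref 4 -> HIT, frames=[3,4,5,1] (faults so far: 5)
  FIFO total faults: 5
--- LRU ---
  step 0: ref 2 -> FAULT, frames=[2,-,-,-] (faults so far: 1)
  step 1: ref 4 -> FAULT, frames=[2,4,-,-] (faults so far: 2)
  step 2: ref 2 -> HIT, frames=[2,4,-,-] (faults so far: 2)
  step 3: ref 2 -> HIT, frames=[2,4,-,-] (faults so far: 2)
  step 4: ref 5 -> FAULT, frames=[2,4,5,-] (faults so far: 3)
  step 5: ref 1 -> FAULT, frames=[2,4,5,1] (faults so far: 4)
  step 6: ref 3 -> FAULT, evict 4, frames=[2,3,5,1] (faults so far: 5)
  step 7: ref 3 -> HIT, frames=[2,3,5,1] (faults so far: 5)
  step 8: ref 1 -> HIT, frames=[2,3,5,1] (faults so far: 5)
  step 9: ref 3 -> HIT, frames=[2,3,5,1] (faults so far: 5)
  step 10: ref 1 -> HIT, frames=[2,3,5,1] (faults so far: 5)
  step 11: ref 1 -> HIT, frames=[2,3,5,1] (faults so far: 5)
  step 12: ref 4 -> FAULT, evict 2, frames=[4,3,5,1] (faults so far: 6)
  LRU total faults: 6
--- Optimal ---
  step 0: ref 2 -> FAULT, frames=[2,-,-,-] (faults so far: 1)
  step 1: ref 4 -> FAULT, frames=[2,4,-,-] (faults so far: 2)
  step 2: ref 2 -> HIT, frames=[2,4,-,-] (faults so far: 2)
  step 3: ref 2 -> HIT, frames=[2,4,-,-] (faults so far: 2)
  step 4: ref 5 -> FAULT, frames=[2,4,5,-] (faults so far: 3)
  step 5: ref 1 -> FAULT, frames=[2,4,5,1] (faults so far: 4)
  step 6: ref 3 -> FAULT, evict 2, frames=[3,4,5,1] (faults so far: 5)
  step 7: ref 3 -> HIT, frames=[3,4,5,1] (faults so far: 5)
  step 8: ref 1 -> HIT, frames=[3,4,5,1] (faults so far: 5)
  step 9: ref 3 -> HIT, frames=[3,4,5,1] (faults so far: 5)
  step 10: ref 1 -> HIT, frames=[3,4,5,1] (faults so far: 5)
  step 11: ref 1 -> HIT, frames=[3,4,5,1] (faults so far: 5)
  step 12: ref 4 -> HIT, frames=[3,4,5,1] (faults so far: 5)
  Optimal total faults: 5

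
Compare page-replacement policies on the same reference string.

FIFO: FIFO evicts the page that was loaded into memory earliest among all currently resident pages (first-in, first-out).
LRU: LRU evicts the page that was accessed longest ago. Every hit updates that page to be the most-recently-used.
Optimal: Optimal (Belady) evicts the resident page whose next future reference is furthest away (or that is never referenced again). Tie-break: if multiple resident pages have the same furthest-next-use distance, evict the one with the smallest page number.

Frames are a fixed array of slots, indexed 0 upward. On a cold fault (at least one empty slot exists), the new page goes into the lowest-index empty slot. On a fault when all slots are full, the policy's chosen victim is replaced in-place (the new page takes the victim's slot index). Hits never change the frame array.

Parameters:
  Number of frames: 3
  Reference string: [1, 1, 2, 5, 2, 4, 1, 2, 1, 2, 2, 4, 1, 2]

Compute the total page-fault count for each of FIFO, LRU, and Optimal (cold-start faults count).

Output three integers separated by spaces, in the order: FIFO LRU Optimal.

--- FIFO ---
  step 0: ref 1 -> FAULT, frames=[1,-,-] (faults so far: 1)
  step 1: ref 1 -> HIT, frames=[1,-,-] (faults so far: 1)
  step 2: ref 2 -> FAULT, frames=[1,2,-] (faults so far: 2)
  step 3: ref 5 -> FAULT, frames=[1,2,5] (faults so far: 3)
  step 4: ref 2 -> HIT, frames=[1,2,5] (faults so far: 3)
  step 5: ref 4 -> FAULT, evict 1, frames=[4,2,5] (faults so far: 4)
  step 6: ref 1 -> FAULT, evict 2, frames=[4,1,5] (faults so far: 5)
  step 7: ref 2 -> FAULT, evict 5, frames=[4,1,2] (faults so far: 6)
  step 8: ref 1 -> HIT, frames=[4,1,2] (faults so far: 6)
  step 9: ref 2 -> HIT, frames=[4,1,2] (faults so far: 6)
  step 10: ref 2 -> HIT, frames=[4,1,2] (faults so far: 6)
  step 11: ref 4 -> HIT, frames=[4,1,2] (faults so far: 6)
  step 12: ref 1 -> HIT, frames=[4,1,2] (faults so far: 6)
  step 13: ref 2 -> HIT, frames=[4,1,2] (faults so far: 6)
  FIFO total faults: 6
--- LRU ---
  step 0: ref 1 -> FAULT, frames=[1,-,-] (faults so far: 1)
  step 1: ref 1 -> HIT, frames=[1,-,-] (faults so far: 1)
  step 2: ref 2 -> FAULT, frames=[1,2,-] (faults so far: 2)
  step 3: ref 5 -> FAULT, frames=[1,2,5] (faults so far: 3)
  step 4: ref 2 -> HIT, frames=[1,2,5] (faults so far: 3)
  step 5: ref 4 -> FAULT, evict 1, frames=[4,2,5] (faults so far: 4)
  step 6: ref 1 -> FAULT, evict 5, frames=[4,2,1] (faults so far: 5)
  step 7: ref 2 -> HIT, frames=[4,2,1] (faults so far: 5)
  step 8: ref 1 -> HIT, frames=[4,2,1] (faults so far: 5)
  step 9: ref 2 -> HIT, frames=[4,2,1] (faults so far: 5)
  step 10: ref 2 -> HIT, frames=[4,2,1] (faults so far: 5)
  step 11: ref 4 -> HIT, frames=[4,2,1] (faults so far: 5)
  step 12: ref 1 -> HIT, frames=[4,2,1] (faults so far: 5)
  step 13: ref 2 -> HIT, frames=[4,2,1] (faults so far: 5)
  LRU total faults: 5
--- Optimal ---
  step 0: ref 1 -> FAULT, frames=[1,-,-] (faults so far: 1)
  step 1: ref 1 -> HIT, frames=[1,-,-] (faults so far: 1)
  step 2: ref 2 -> FAULT, frames=[1,2,-] (faults so far: 2)
  step 3: ref 5 -> FAULT, frames=[1,2,5] (faults so far: 3)
  step 4: ref 2 -> HIT, frames=[1,2,5] (faults so far: 3)
  step 5: ref 4 -> FAULT, evict 5, frames=[1,2,4] (faults so far: 4)
  step 6: ref 1 -> HIT, frames=[1,2,4] (faults so far: 4)
  step 7: ref 2 -> HIT, frames=[1,2,4] (faults so far: 4)
  step 8: ref 1 -> HIT, frames=[1,2,4] (faults so far: 4)
  step 9: ref 2 -> HIT, frames=[1,2,4] (faults so far: 4)
  step 10: ref 2 -> HIT, frames=[1,2,4] (faults so far: 4)
  step 11: ref 4 -> HIT, frames=[1,2,4] (faults so far: 4)
  step 12: ref 1 -> HIT, frames=[1,2,4] (faults so far: 4)
  step 13: ref 2 -> HIT, frames=[1,2,4] (faults so far: 4)
  Optimal total faults: 4

Answer: 6 5 4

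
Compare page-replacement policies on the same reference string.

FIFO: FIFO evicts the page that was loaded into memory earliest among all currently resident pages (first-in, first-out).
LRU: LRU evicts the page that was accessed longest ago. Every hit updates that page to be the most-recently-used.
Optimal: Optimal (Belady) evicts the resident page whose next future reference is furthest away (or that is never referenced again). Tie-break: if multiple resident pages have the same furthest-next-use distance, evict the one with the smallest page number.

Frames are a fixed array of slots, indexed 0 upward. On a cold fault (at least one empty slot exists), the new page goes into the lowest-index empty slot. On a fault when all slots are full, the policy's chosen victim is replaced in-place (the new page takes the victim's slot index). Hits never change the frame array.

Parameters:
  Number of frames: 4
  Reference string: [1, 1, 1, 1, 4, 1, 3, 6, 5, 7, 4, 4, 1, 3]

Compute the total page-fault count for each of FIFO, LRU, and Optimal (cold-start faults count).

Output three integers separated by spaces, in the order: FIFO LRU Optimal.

Answer: 9 9 6

Derivation:
--- FIFO ---
  step 0: ref 1 -> FAULT, frames=[1,-,-,-] (faults so far: 1)
  step 1: ref 1 -> HIT, frames=[1,-,-,-] (faults so far: 1)
  step 2: ref 1 -> HIT, frames=[1,-,-,-] (faults so far: 1)
  step 3: ref 1 -> HIT, frames=[1,-,-,-] (faults so far: 1)
  step 4: ref 4 -> FAULT, frames=[1,4,-,-] (faults so far: 2)
  step 5: ref 1 -> HIT, frames=[1,4,-,-] (faults so far: 2)
  step 6: ref 3 -> FAULT, frames=[1,4,3,-] (faults so far: 3)
  step 7: ref 6 -> FAULT, frames=[1,4,3,6] (faults so far: 4)
  step 8: ref 5 -> FAULT, evict 1, frames=[5,4,3,6] (faults so far: 5)
  step 9: ref 7 -> FAULT, evict 4, frames=[5,7,3,6] (faults so far: 6)
  step 10: ref 4 -> FAULT, evict 3, frames=[5,7,4,6] (faults so far: 7)
  step 11: ref 4 -> HIT, frames=[5,7,4,6] (faults so far: 7)
  step 12: ref 1 -> FAULT, evict 6, frames=[5,7,4,1] (faults so far: 8)
  step 13: ref 3 -> FAULT, evict 5, frames=[3,7,4,1] (faults so far: 9)
  FIFO total faults: 9
--- LRU ---
  step 0: ref 1 -> FAULT, frames=[1,-,-,-] (faults so far: 1)
  step 1: ref 1 -> HIT, frames=[1,-,-,-] (faults so far: 1)
  step 2: ref 1 -> HIT, frames=[1,-,-,-] (faults so far: 1)
  step 3: ref 1 -> HIT, frames=[1,-,-,-] (faults so far: 1)
  step 4: ref 4 -> FAULT, frames=[1,4,-,-] (faults so far: 2)
  step 5: ref 1 -> HIT, frames=[1,4,-,-] (faults so far: 2)
  step 6: ref 3 -> FAULT, frames=[1,4,3,-] (faults so far: 3)
  step 7: ref 6 -> FAULT, frames=[1,4,3,6] (faults so far: 4)
  step 8: ref 5 -> FAULT, evict 4, frames=[1,5,3,6] (faults so far: 5)
  step 9: ref 7 -> FAULT, evict 1, frames=[7,5,3,6] (faults so far: 6)
  step 10: ref 4 -> FAULT, evict 3, frames=[7,5,4,6] (faults so far: 7)
  step 11: ref 4 -> HIT, frames=[7,5,4,6] (faults so far: 7)
  step 12: ref 1 -> FAULT, evict 6, frames=[7,5,4,1] (faults so far: 8)
  step 13: ref 3 -> FAULT, evict 5, frames=[7,3,4,1] (faults so far: 9)
  LRU total faults: 9
--- Optimal ---
  step 0: ref 1 -> FAULT, frames=[1,-,-,-] (faults so far: 1)
  step 1: ref 1 -> HIT, frames=[1,-,-,-] (faults so far: 1)
  step 2: ref 1 -> HIT, frames=[1,-,-,-] (faults so far: 1)
  step 3: ref 1 -> HIT, frames=[1,-,-,-] (faults so far: 1)
  step 4: ref 4 -> FAULT, frames=[1,4,-,-] (faults so far: 2)
  step 5: ref 1 -> HIT, frames=[1,4,-,-] (faults so far: 2)
  step 6: ref 3 -> FAULT, frames=[1,4,3,-] (faults so far: 3)
  step 7: ref 6 -> FAULT, frames=[1,4,3,6] (faults so far: 4)
  step 8: ref 5 -> FAULT, evict 6, frames=[1,4,3,5] (faults so far: 5)
  step 9: ref 7 -> FAULT, evict 5, frames=[1,4,3,7] (faults so far: 6)
  step 10: ref 4 -> HIT, frames=[1,4,3,7] (faults so far: 6)
  step 11: ref 4 -> HIT, frames=[1,4,3,7] (faults so far: 6)
  step 12: ref 1 -> HIT, frames=[1,4,3,7] (faults so far: 6)
  step 13: ref 3 -> HIT, frames=[1,4,3,7] (faults so far: 6)
  Optimal total faults: 6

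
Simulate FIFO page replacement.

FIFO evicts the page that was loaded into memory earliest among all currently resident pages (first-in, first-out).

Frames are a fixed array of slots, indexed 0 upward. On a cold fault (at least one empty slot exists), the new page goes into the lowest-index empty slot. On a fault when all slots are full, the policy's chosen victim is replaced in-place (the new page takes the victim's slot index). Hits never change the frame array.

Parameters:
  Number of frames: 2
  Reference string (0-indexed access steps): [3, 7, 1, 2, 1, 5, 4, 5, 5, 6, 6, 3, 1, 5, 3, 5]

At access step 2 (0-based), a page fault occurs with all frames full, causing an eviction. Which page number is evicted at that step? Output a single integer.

Step 0: ref 3 -> FAULT, frames=[3,-]
Step 1: ref 7 -> FAULT, frames=[3,7]
Step 2: ref 1 -> FAULT, evict 3, frames=[1,7]
At step 2: evicted page 3

Answer: 3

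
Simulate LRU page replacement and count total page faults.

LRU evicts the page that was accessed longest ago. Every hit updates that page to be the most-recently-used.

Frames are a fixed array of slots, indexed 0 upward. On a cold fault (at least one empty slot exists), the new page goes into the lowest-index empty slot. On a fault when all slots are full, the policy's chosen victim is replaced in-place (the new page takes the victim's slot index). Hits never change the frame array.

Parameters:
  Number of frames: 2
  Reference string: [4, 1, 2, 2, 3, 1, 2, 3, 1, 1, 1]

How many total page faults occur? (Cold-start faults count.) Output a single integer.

Step 0: ref 4 → FAULT, frames=[4,-]
Step 1: ref 1 → FAULT, frames=[4,1]
Step 2: ref 2 → FAULT (evict 4), frames=[2,1]
Step 3: ref 2 → HIT, frames=[2,1]
Step 4: ref 3 → FAULT (evict 1), frames=[2,3]
Step 5: ref 1 → FAULT (evict 2), frames=[1,3]
Step 6: ref 2 → FAULT (evict 3), frames=[1,2]
Step 7: ref 3 → FAULT (evict 1), frames=[3,2]
Step 8: ref 1 → FAULT (evict 2), frames=[3,1]
Step 9: ref 1 → HIT, frames=[3,1]
Step 10: ref 1 → HIT, frames=[3,1]
Total faults: 8

Answer: 8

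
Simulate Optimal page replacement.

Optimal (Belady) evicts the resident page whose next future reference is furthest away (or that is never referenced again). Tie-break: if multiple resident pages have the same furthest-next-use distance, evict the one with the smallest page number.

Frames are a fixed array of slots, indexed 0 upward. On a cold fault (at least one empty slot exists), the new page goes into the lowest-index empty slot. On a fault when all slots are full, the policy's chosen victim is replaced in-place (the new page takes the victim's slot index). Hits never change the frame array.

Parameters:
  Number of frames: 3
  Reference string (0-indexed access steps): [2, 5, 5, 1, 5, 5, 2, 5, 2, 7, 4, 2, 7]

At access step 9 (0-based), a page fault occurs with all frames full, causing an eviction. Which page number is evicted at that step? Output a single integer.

Answer: 1

Derivation:
Step 0: ref 2 -> FAULT, frames=[2,-,-]
Step 1: ref 5 -> FAULT, frames=[2,5,-]
Step 2: ref 5 -> HIT, frames=[2,5,-]
Step 3: ref 1 -> FAULT, frames=[2,5,1]
Step 4: ref 5 -> HIT, frames=[2,5,1]
Step 5: ref 5 -> HIT, frames=[2,5,1]
Step 6: ref 2 -> HIT, frames=[2,5,1]
Step 7: ref 5 -> HIT, frames=[2,5,1]
Step 8: ref 2 -> HIT, frames=[2,5,1]
Step 9: ref 7 -> FAULT, evict 1, frames=[2,5,7]
At step 9: evicted page 1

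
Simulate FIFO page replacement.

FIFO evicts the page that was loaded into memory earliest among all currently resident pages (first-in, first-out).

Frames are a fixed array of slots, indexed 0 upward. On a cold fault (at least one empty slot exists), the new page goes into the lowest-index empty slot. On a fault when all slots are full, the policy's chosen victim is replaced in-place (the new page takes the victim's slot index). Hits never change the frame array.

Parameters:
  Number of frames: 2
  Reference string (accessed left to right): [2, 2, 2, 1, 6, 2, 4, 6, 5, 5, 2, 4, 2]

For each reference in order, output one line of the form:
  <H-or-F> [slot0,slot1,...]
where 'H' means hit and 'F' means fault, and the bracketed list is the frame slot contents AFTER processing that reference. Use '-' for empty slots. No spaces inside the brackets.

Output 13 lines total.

F [2,-]
H [2,-]
H [2,-]
F [2,1]
F [6,1]
F [6,2]
F [4,2]
F [4,6]
F [5,6]
H [5,6]
F [5,2]
F [4,2]
H [4,2]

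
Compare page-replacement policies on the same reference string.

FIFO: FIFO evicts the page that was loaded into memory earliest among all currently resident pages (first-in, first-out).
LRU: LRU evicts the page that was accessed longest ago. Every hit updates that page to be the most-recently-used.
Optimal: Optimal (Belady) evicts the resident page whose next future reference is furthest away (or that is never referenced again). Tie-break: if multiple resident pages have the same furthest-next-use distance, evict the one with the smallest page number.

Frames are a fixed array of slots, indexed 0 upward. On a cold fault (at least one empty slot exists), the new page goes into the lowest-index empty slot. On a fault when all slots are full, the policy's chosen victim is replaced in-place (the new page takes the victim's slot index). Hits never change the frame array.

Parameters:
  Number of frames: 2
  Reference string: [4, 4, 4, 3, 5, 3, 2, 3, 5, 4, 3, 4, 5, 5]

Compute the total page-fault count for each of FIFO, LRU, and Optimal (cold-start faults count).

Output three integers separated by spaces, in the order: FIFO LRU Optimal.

Answer: 9 8 7

Derivation:
--- FIFO ---
  step 0: ref 4 -> FAULT, frames=[4,-] (faults so far: 1)
  step 1: ref 4 -> HIT, frames=[4,-] (faults so far: 1)
  step 2: ref 4 -> HIT, frames=[4,-] (faults so far: 1)
  step 3: ref 3 -> FAULT, frames=[4,3] (faults so far: 2)
  step 4: ref 5 -> FAULT, evict 4, frames=[5,3] (faults so far: 3)
  step 5: ref 3 -> HIT, frames=[5,3] (faults so far: 3)
  step 6: ref 2 -> FAULT, evict 3, frames=[5,2] (faults so far: 4)
  step 7: ref 3 -> FAULT, evict 5, frames=[3,2] (faults so far: 5)
  step 8: ref 5 -> FAULT, evict 2, frames=[3,5] (faults so far: 6)
  step 9: ref 4 -> FAULT, evict 3, frames=[4,5] (faults so far: 7)
  step 10: ref 3 -> FAULT, evict 5, frames=[4,3] (faults so far: 8)
  step 11: ref 4 -> HIT, frames=[4,3] (faults so far: 8)
  step 12: ref 5 -> FAULT, evict 4, frames=[5,3] (faults so far: 9)
  step 13: ref 5 -> HIT, frames=[5,3] (faults so far: 9)
  FIFO total faults: 9
--- LRU ---
  step 0: ref 4 -> FAULT, frames=[4,-] (faults so far: 1)
  step 1: ref 4 -> HIT, frames=[4,-] (faults so far: 1)
  step 2: ref 4 -> HIT, frames=[4,-] (faults so far: 1)
  step 3: ref 3 -> FAULT, frames=[4,3] (faults so far: 2)
  step 4: ref 5 -> FAULT, evict 4, frames=[5,3] (faults so far: 3)
  step 5: ref 3 -> HIT, frames=[5,3] (faults so far: 3)
  step 6: ref 2 -> FAULT, evict 5, frames=[2,3] (faults so far: 4)
  step 7: ref 3 -> HIT, frames=[2,3] (faults so far: 4)
  step 8: ref 5 -> FAULT, evict 2, frames=[5,3] (faults so far: 5)
  step 9: ref 4 -> FAULT, evict 3, frames=[5,4] (faults so far: 6)
  step 10: ref 3 -> FAULT, evict 5, frames=[3,4] (faults so far: 7)
  step 11: ref 4 -> HIT, frames=[3,4] (faults so far: 7)
  step 12: ref 5 -> FAULT, evict 3, frames=[5,4] (faults so far: 8)
  step 13: ref 5 -> HIT, frames=[5,4] (faults so far: 8)
  LRU total faults: 8
--- Optimal ---
  step 0: ref 4 -> FAULT, frames=[4,-] (faults so far: 1)
  step 1: ref 4 -> HIT, frames=[4,-] (faults so far: 1)
  step 2: ref 4 -> HIT, frames=[4,-] (faults so far: 1)
  step 3: ref 3 -> FAULT, frames=[4,3] (faults so far: 2)
  step 4: ref 5 -> FAULT, evict 4, frames=[5,3] (faults so far: 3)
  step 5: ref 3 -> HIT, frames=[5,3] (faults so far: 3)
  step 6: ref 2 -> FAULT, evict 5, frames=[2,3] (faults so far: 4)
  step 7: ref 3 -> HIT, frames=[2,3] (faults so far: 4)
  step 8: ref 5 -> FAULT, evict 2, frames=[5,3] (faults so far: 5)
  step 9: ref 4 -> FAULT, evict 5, frames=[4,3] (faults so far: 6)
  step 10: ref 3 -> HIT, frames=[4,3] (faults so far: 6)
  step 11: ref 4 -> HIT, frames=[4,3] (faults so far: 6)
  step 12: ref 5 -> FAULT, evict 3, frames=[4,5] (faults so far: 7)
  step 13: ref 5 -> HIT, frames=[4,5] (faults so far: 7)
  Optimal total faults: 7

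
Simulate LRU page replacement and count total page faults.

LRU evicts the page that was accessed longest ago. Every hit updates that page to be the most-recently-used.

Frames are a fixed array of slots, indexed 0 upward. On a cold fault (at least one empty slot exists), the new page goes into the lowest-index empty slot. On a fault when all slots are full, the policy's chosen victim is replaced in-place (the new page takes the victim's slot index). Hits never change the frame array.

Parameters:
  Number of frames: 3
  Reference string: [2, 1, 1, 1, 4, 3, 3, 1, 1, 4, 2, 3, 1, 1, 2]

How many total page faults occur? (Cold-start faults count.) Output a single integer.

Answer: 7

Derivation:
Step 0: ref 2 → FAULT, frames=[2,-,-]
Step 1: ref 1 → FAULT, frames=[2,1,-]
Step 2: ref 1 → HIT, frames=[2,1,-]
Step 3: ref 1 → HIT, frames=[2,1,-]
Step 4: ref 4 → FAULT, frames=[2,1,4]
Step 5: ref 3 → FAULT (evict 2), frames=[3,1,4]
Step 6: ref 3 → HIT, frames=[3,1,4]
Step 7: ref 1 → HIT, frames=[3,1,4]
Step 8: ref 1 → HIT, frames=[3,1,4]
Step 9: ref 4 → HIT, frames=[3,1,4]
Step 10: ref 2 → FAULT (evict 3), frames=[2,1,4]
Step 11: ref 3 → FAULT (evict 1), frames=[2,3,4]
Step 12: ref 1 → FAULT (evict 4), frames=[2,3,1]
Step 13: ref 1 → HIT, frames=[2,3,1]
Step 14: ref 2 → HIT, frames=[2,3,1]
Total faults: 7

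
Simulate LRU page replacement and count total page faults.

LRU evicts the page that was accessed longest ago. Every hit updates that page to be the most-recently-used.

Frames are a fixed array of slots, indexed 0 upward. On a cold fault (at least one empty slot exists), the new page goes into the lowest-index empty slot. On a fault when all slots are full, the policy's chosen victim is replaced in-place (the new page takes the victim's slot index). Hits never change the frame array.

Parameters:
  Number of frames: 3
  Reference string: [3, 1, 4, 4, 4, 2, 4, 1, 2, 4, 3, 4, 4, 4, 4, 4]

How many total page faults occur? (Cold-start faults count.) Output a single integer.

Answer: 5

Derivation:
Step 0: ref 3 → FAULT, frames=[3,-,-]
Step 1: ref 1 → FAULT, frames=[3,1,-]
Step 2: ref 4 → FAULT, frames=[3,1,4]
Step 3: ref 4 → HIT, frames=[3,1,4]
Step 4: ref 4 → HIT, frames=[3,1,4]
Step 5: ref 2 → FAULT (evict 3), frames=[2,1,4]
Step 6: ref 4 → HIT, frames=[2,1,4]
Step 7: ref 1 → HIT, frames=[2,1,4]
Step 8: ref 2 → HIT, frames=[2,1,4]
Step 9: ref 4 → HIT, frames=[2,1,4]
Step 10: ref 3 → FAULT (evict 1), frames=[2,3,4]
Step 11: ref 4 → HIT, frames=[2,3,4]
Step 12: ref 4 → HIT, frames=[2,3,4]
Step 13: ref 4 → HIT, frames=[2,3,4]
Step 14: ref 4 → HIT, frames=[2,3,4]
Step 15: ref 4 → HIT, frames=[2,3,4]
Total faults: 5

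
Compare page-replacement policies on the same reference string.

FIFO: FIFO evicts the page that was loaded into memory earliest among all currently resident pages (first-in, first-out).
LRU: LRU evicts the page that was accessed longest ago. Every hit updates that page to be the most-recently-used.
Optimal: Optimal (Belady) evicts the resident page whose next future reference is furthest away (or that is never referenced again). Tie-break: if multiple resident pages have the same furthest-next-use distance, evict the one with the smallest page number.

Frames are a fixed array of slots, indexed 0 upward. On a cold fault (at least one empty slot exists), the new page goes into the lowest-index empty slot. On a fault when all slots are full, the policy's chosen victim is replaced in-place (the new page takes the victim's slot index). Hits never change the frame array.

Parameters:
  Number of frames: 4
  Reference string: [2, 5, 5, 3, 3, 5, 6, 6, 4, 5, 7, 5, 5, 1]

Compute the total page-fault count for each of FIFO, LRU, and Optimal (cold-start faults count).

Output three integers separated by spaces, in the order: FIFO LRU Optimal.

--- FIFO ---
  step 0: ref 2 -> FAULT, frames=[2,-,-,-] (faults so far: 1)
  step 1: ref 5 -> FAULT, frames=[2,5,-,-] (faults so far: 2)
  step 2: ref 5 -> HIT, frames=[2,5,-,-] (faults so far: 2)
  step 3: ref 3 -> FAULT, frames=[2,5,3,-] (faults so far: 3)
  step 4: ref 3 -> HIT, frames=[2,5,3,-] (faults so far: 3)
  step 5: ref 5 -> HIT, frames=[2,5,3,-] (faults so far: 3)
  step 6: ref 6 -> FAULT, frames=[2,5,3,6] (faults so far: 4)
  step 7: ref 6 -> HIT, frames=[2,5,3,6] (faults so far: 4)
  step 8: ref 4 -> FAULT, evict 2, frames=[4,5,3,6] (faults so far: 5)
  step 9: ref 5 -> HIT, frames=[4,5,3,6] (faults so far: 5)
  step 10: ref 7 -> FAULT, evict 5, frames=[4,7,3,6] (faults so far: 6)
  step 11: ref 5 -> FAULT, evict 3, frames=[4,7,5,6] (faults so far: 7)
  step 12: ref 5 -> HIT, frames=[4,7,5,6] (faults so far: 7)
  step 13: ref 1 -> FAULT, evict 6, frames=[4,7,5,1] (faults so far: 8)
  FIFO total faults: 8
--- LRU ---
  step 0: ref 2 -> FAULT, frames=[2,-,-,-] (faults so far: 1)
  step 1: ref 5 -> FAULT, frames=[2,5,-,-] (faults so far: 2)
  step 2: ref 5 -> HIT, frames=[2,5,-,-] (faults so far: 2)
  step 3: ref 3 -> FAULT, frames=[2,5,3,-] (faults so far: 3)
  step 4: ref 3 -> HIT, frames=[2,5,3,-] (faults so far: 3)
  step 5: ref 5 -> HIT, frames=[2,5,3,-] (faults so far: 3)
  step 6: ref 6 -> FAULT, frames=[2,5,3,6] (faults so far: 4)
  step 7: ref 6 -> HIT, frames=[2,5,3,6] (faults so far: 4)
  step 8: ref 4 -> FAULT, evict 2, frames=[4,5,3,6] (faults so far: 5)
  step 9: ref 5 -> HIT, frames=[4,5,3,6] (faults so far: 5)
  step 10: ref 7 -> FAULT, evict 3, frames=[4,5,7,6] (faults so far: 6)
  step 11: ref 5 -> HIT, frames=[4,5,7,6] (faults so far: 6)
  step 12: ref 5 -> HIT, frames=[4,5,7,6] (faults so far: 6)
  step 13: ref 1 -> FAULT, evict 6, frames=[4,5,7,1] (faults so far: 7)
  LRU total faults: 7
--- Optimal ---
  step 0: ref 2 -> FAULT, frames=[2,-,-,-] (faults so far: 1)
  step 1: ref 5 -> FAULT, frames=[2,5,-,-] (faults so far: 2)
  step 2: ref 5 -> HIT, frames=[2,5,-,-] (faults so far: 2)
  step 3: ref 3 -> FAULT, frames=[2,5,3,-] (faults so far: 3)
  step 4: ref 3 -> HIT, frames=[2,5,3,-] (faults so far: 3)
  step 5: ref 5 -> HIT, frames=[2,5,3,-] (faults so far: 3)
  step 6: ref 6 -> FAULT, frames=[2,5,3,6] (faults so far: 4)
  step 7: ref 6 -> HIT, frames=[2,5,3,6] (faults so far: 4)
  step 8: ref 4 -> FAULT, evict 2, frames=[4,5,3,6] (faults so far: 5)
  step 9: ref 5 -> HIT, frames=[4,5,3,6] (faults so far: 5)
  step 10: ref 7 -> FAULT, evict 3, frames=[4,5,7,6] (faults so far: 6)
  step 11: ref 5 -> HIT, frames=[4,5,7,6] (faults so far: 6)
  step 12: ref 5 -> HIT, frames=[4,5,7,6] (faults so far: 6)
  step 13: ref 1 -> FAULT, evict 4, frames=[1,5,7,6] (faults so far: 7)
  Optimal total faults: 7

Answer: 8 7 7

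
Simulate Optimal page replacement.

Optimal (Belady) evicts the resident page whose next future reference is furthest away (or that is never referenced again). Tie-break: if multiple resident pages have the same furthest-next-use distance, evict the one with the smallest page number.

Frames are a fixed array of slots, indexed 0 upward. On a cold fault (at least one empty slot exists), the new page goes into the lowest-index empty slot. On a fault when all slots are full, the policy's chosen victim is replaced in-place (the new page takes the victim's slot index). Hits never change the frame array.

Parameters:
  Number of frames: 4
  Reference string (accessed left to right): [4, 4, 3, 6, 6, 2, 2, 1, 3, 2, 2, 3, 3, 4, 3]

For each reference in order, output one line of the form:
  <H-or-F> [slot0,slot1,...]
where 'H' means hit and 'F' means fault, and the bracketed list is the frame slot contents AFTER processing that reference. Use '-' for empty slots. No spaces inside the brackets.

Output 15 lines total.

F [4,-,-,-]
H [4,-,-,-]
F [4,3,-,-]
F [4,3,6,-]
H [4,3,6,-]
F [4,3,6,2]
H [4,3,6,2]
F [4,3,1,2]
H [4,3,1,2]
H [4,3,1,2]
H [4,3,1,2]
H [4,3,1,2]
H [4,3,1,2]
H [4,3,1,2]
H [4,3,1,2]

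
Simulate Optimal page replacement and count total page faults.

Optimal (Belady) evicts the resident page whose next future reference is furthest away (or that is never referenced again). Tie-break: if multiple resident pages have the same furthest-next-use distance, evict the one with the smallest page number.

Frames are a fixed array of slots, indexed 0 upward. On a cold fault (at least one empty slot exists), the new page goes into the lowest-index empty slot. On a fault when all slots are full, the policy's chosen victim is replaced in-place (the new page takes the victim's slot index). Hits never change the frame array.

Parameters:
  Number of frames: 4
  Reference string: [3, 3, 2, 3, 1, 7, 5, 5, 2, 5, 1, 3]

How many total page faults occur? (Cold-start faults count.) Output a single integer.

Step 0: ref 3 → FAULT, frames=[3,-,-,-]
Step 1: ref 3 → HIT, frames=[3,-,-,-]
Step 2: ref 2 → FAULT, frames=[3,2,-,-]
Step 3: ref 3 → HIT, frames=[3,2,-,-]
Step 4: ref 1 → FAULT, frames=[3,2,1,-]
Step 5: ref 7 → FAULT, frames=[3,2,1,7]
Step 6: ref 5 → FAULT (evict 7), frames=[3,2,1,5]
Step 7: ref 5 → HIT, frames=[3,2,1,5]
Step 8: ref 2 → HIT, frames=[3,2,1,5]
Step 9: ref 5 → HIT, frames=[3,2,1,5]
Step 10: ref 1 → HIT, frames=[3,2,1,5]
Step 11: ref 3 → HIT, frames=[3,2,1,5]
Total faults: 5

Answer: 5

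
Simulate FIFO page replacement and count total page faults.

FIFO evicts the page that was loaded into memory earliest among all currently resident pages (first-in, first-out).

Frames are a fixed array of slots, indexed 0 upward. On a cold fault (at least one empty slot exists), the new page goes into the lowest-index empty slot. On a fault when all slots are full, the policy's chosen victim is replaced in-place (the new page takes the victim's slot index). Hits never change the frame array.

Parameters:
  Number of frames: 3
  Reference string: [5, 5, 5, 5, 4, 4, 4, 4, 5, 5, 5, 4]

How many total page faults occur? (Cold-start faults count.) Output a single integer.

Answer: 2

Derivation:
Step 0: ref 5 → FAULT, frames=[5,-,-]
Step 1: ref 5 → HIT, frames=[5,-,-]
Step 2: ref 5 → HIT, frames=[5,-,-]
Step 3: ref 5 → HIT, frames=[5,-,-]
Step 4: ref 4 → FAULT, frames=[5,4,-]
Step 5: ref 4 → HIT, frames=[5,4,-]
Step 6: ref 4 → HIT, frames=[5,4,-]
Step 7: ref 4 → HIT, frames=[5,4,-]
Step 8: ref 5 → HIT, frames=[5,4,-]
Step 9: ref 5 → HIT, frames=[5,4,-]
Step 10: ref 5 → HIT, frames=[5,4,-]
Step 11: ref 4 → HIT, frames=[5,4,-]
Total faults: 2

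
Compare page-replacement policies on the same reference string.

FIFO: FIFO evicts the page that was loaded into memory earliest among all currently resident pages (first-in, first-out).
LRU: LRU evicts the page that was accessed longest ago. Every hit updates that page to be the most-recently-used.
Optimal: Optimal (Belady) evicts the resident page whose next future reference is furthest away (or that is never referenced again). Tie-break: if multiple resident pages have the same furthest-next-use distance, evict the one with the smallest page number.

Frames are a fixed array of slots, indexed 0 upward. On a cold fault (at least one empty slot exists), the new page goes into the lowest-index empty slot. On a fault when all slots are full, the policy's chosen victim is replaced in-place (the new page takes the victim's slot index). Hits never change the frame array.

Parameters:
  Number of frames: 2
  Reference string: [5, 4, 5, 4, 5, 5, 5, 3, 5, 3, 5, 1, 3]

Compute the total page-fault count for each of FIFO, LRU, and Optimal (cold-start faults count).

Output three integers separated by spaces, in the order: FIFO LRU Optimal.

--- FIFO ---
  step 0: ref 5 -> FAULT, frames=[5,-] (faults so far: 1)
  step 1: ref 4 -> FAULT, frames=[5,4] (faults so far: 2)
  step 2: ref 5 -> HIT, frames=[5,4] (faults so far: 2)
  step 3: ref 4 -> HIT, frames=[5,4] (faults so far: 2)
  step 4: ref 5 -> HIT, frames=[5,4] (faults so far: 2)
  step 5: ref 5 -> HIT, frames=[5,4] (faults so far: 2)
  step 6: ref 5 -> HIT, frames=[5,4] (faults so far: 2)
  step 7: ref 3 -> FAULT, evict 5, frames=[3,4] (faults so far: 3)
  step 8: ref 5 -> FAULT, evict 4, frames=[3,5] (faults so far: 4)
  step 9: ref 3 -> HIT, frames=[3,5] (faults so far: 4)
  step 10: ref 5 -> HIT, frames=[3,5] (faults so far: 4)
  step 11: ref 1 -> FAULT, evict 3, frames=[1,5] (faults so far: 5)
  step 12: ref 3 -> FAULT, evict 5, frames=[1,3] (faults so far: 6)
  FIFO total faults: 6
--- LRU ---
  step 0: ref 5 -> FAULT, frames=[5,-] (faults so far: 1)
  step 1: ref 4 -> FAULT, frames=[5,4] (faults so far: 2)
  step 2: ref 5 -> HIT, frames=[5,4] (faults so far: 2)
  step 3: ref 4 -> HIT, frames=[5,4] (faults so far: 2)
  step 4: ref 5 -> HIT, frames=[5,4] (faults so far: 2)
  step 5: ref 5 -> HIT, frames=[5,4] (faults so far: 2)
  step 6: ref 5 -> HIT, frames=[5,4] (faults so far: 2)
  step 7: ref 3 -> FAULT, evict 4, frames=[5,3] (faults so far: 3)
  step 8: ref 5 -> HIT, frames=[5,3] (faults so far: 3)
  step 9: ref 3 -> HIT, frames=[5,3] (faults so far: 3)
  step 10: ref 5 -> HIT, frames=[5,3] (faults so far: 3)
  step 11: ref 1 -> FAULT, evict 3, frames=[5,1] (faults so far: 4)
  step 12: ref 3 -> FAULT, evict 5, frames=[3,1] (faults so far: 5)
  LRU total faults: 5
--- Optimal ---
  step 0: ref 5 -> FAULT, frames=[5,-] (faults so far: 1)
  step 1: ref 4 -> FAULT, frames=[5,4] (faults so far: 2)
  step 2: ref 5 -> HIT, frames=[5,4] (faults so far: 2)
  step 3: ref 4 -> HIT, frames=[5,4] (faults so far: 2)
  step 4: ref 5 -> HIT, frames=[5,4] (faults so far: 2)
  step 5: ref 5 -> HIT, frames=[5,4] (faults so far: 2)
  step 6: ref 5 -> HIT, frames=[5,4] (faults so far: 2)
  step 7: ref 3 -> FAULT, evict 4, frames=[5,3] (faults so far: 3)
  step 8: ref 5 -> HIT, frames=[5,3] (faults so far: 3)
  step 9: ref 3 -> HIT, frames=[5,3] (faults so far: 3)
  step 10: ref 5 -> HIT, frames=[5,3] (faults so far: 3)
  step 11: ref 1 -> FAULT, evict 5, frames=[1,3] (faults so far: 4)
  step 12: ref 3 -> HIT, frames=[1,3] (faults so far: 4)
  Optimal total faults: 4

Answer: 6 5 4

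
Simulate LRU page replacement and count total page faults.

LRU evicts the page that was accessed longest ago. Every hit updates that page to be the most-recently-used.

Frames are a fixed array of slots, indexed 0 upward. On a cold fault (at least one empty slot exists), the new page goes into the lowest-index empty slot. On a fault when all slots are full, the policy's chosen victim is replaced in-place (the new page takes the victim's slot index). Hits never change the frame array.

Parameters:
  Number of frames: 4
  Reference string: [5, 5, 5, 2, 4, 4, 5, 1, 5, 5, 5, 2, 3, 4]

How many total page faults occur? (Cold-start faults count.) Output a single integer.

Answer: 6

Derivation:
Step 0: ref 5 → FAULT, frames=[5,-,-,-]
Step 1: ref 5 → HIT, frames=[5,-,-,-]
Step 2: ref 5 → HIT, frames=[5,-,-,-]
Step 3: ref 2 → FAULT, frames=[5,2,-,-]
Step 4: ref 4 → FAULT, frames=[5,2,4,-]
Step 5: ref 4 → HIT, frames=[5,2,4,-]
Step 6: ref 5 → HIT, frames=[5,2,4,-]
Step 7: ref 1 → FAULT, frames=[5,2,4,1]
Step 8: ref 5 → HIT, frames=[5,2,4,1]
Step 9: ref 5 → HIT, frames=[5,2,4,1]
Step 10: ref 5 → HIT, frames=[5,2,4,1]
Step 11: ref 2 → HIT, frames=[5,2,4,1]
Step 12: ref 3 → FAULT (evict 4), frames=[5,2,3,1]
Step 13: ref 4 → FAULT (evict 1), frames=[5,2,3,4]
Total faults: 6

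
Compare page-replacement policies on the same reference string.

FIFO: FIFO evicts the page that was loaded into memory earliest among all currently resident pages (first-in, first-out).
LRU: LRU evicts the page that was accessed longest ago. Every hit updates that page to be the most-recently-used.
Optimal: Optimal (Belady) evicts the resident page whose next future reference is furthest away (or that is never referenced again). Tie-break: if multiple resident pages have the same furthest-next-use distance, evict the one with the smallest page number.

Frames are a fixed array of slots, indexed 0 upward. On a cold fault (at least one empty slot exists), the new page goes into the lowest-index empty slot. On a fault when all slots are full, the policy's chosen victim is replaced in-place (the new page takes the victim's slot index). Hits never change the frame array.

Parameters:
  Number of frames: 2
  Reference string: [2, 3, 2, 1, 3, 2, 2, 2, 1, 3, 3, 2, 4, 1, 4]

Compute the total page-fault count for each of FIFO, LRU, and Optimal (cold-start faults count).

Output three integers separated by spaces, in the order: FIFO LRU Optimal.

--- FIFO ---
  step 0: ref 2 -> FAULT, frames=[2,-] (faults so far: 1)
  step 1: ref 3 -> FAULT, frames=[2,3] (faults so far: 2)
  step 2: ref 2 -> HIT, frames=[2,3] (faults so far: 2)
  step 3: ref 1 -> FAULT, evict 2, frames=[1,3] (faults so far: 3)
  step 4: ref 3 -> HIT, frames=[1,3] (faults so far: 3)
  step 5: ref 2 -> FAULT, evict 3, frames=[1,2] (faults so far: 4)
  step 6: ref 2 -> HIT, frames=[1,2] (faults so far: 4)
  step 7: ref 2 -> HIT, frames=[1,2] (faults so far: 4)
  step 8: ref 1 -> HIT, frames=[1,2] (faults so far: 4)
  step 9: ref 3 -> FAULT, evict 1, frames=[3,2] (faults so far: 5)
  step 10: ref 3 -> HIT, frames=[3,2] (faults so far: 5)
  step 11: ref 2 -> HIT, frames=[3,2] (faults so far: 5)
  step 12: ref 4 -> FAULT, evict 2, frames=[3,4] (faults so far: 6)
  step 13: ref 1 -> FAULT, evict 3, frames=[1,4] (faults so far: 7)
  step 14: ref 4 -> HIT, frames=[1,4] (faults so far: 7)
  FIFO total faults: 7
--- LRU ---
  step 0: ref 2 -> FAULT, frames=[2,-] (faults so far: 1)
  step 1: ref 3 -> FAULT, frames=[2,3] (faults so far: 2)
  step 2: ref 2 -> HIT, frames=[2,3] (faults so far: 2)
  step 3: ref 1 -> FAULT, evict 3, frames=[2,1] (faults so far: 3)
  step 4: ref 3 -> FAULT, evict 2, frames=[3,1] (faults so far: 4)
  step 5: ref 2 -> FAULT, evict 1, frames=[3,2] (faults so far: 5)
  step 6: ref 2 -> HIT, frames=[3,2] (faults so far: 5)
  step 7: ref 2 -> HIT, frames=[3,2] (faults so far: 5)
  step 8: ref 1 -> FAULT, evict 3, frames=[1,2] (faults so far: 6)
  step 9: ref 3 -> FAULT, evict 2, frames=[1,3] (faults so far: 7)
  step 10: ref 3 -> HIT, frames=[1,3] (faults so far: 7)
  step 11: ref 2 -> FAULT, evict 1, frames=[2,3] (faults so far: 8)
  step 12: ref 4 -> FAULT, evict 3, frames=[2,4] (faults so far: 9)
  step 13: ref 1 -> FAULT, evict 2, frames=[1,4] (faults so far: 10)
  step 14: ref 4 -> HIT, frames=[1,4] (faults so far: 10)
  LRU total faults: 10
--- Optimal ---
  step 0: ref 2 -> FAULT, frames=[2,-] (faults so far: 1)
  step 1: ref 3 -> FAULT, frames=[2,3] (faults so far: 2)
  step 2: ref 2 -> HIT, frames=[2,3] (faults so far: 2)
  step 3: ref 1 -> FAULT, evict 2, frames=[1,3] (faults so far: 3)
  step 4: ref 3 -> HIT, frames=[1,3] (faults so far: 3)
  step 5: ref 2 -> FAULT, evict 3, frames=[1,2] (faults so far: 4)
  step 6: ref 2 -> HIT, frames=[1,2] (faults so far: 4)
  step 7: ref 2 -> HIT, frames=[1,2] (faults so far: 4)
  step 8: ref 1 -> HIT, frames=[1,2] (faults so far: 4)
  step 9: ref 3 -> FAULT, evict 1, frames=[3,2] (faults so far: 5)
  step 10: ref 3 -> HIT, frames=[3,2] (faults so far: 5)
  step 11: ref 2 -> HIT, frames=[3,2] (faults so far: 5)
  step 12: ref 4 -> FAULT, evict 2, frames=[3,4] (faults so far: 6)
  step 13: ref 1 -> FAULT, evict 3, frames=[1,4] (faults so far: 7)
  step 14: ref 4 -> HIT, frames=[1,4] (faults so far: 7)
  Optimal total faults: 7

Answer: 7 10 7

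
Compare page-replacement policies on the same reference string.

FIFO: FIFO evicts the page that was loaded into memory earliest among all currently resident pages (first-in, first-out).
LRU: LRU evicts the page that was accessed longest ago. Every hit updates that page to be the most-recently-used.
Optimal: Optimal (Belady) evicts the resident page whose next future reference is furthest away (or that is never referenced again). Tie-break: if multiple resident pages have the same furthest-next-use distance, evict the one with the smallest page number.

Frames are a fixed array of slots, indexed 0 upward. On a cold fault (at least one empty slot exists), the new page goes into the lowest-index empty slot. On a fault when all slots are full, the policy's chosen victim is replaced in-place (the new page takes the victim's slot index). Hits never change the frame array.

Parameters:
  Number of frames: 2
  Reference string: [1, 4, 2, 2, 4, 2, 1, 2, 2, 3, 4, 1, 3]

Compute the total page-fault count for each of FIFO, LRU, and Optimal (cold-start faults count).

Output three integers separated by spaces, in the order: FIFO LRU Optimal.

Answer: 8 8 7

Derivation:
--- FIFO ---
  step 0: ref 1 -> FAULT, frames=[1,-] (faults so far: 1)
  step 1: ref 4 -> FAULT, frames=[1,4] (faults so far: 2)
  step 2: ref 2 -> FAULT, evict 1, frames=[2,4] (faults so far: 3)
  step 3: ref 2 -> HIT, frames=[2,4] (faults so far: 3)
  step 4: ref 4 -> HIT, frames=[2,4] (faults so far: 3)
  step 5: ref 2 -> HIT, frames=[2,4] (faults so far: 3)
  step 6: ref 1 -> FAULT, evict 4, frames=[2,1] (faults so far: 4)
  step 7: ref 2 -> HIT, frames=[2,1] (faults so far: 4)
  step 8: ref 2 -> HIT, frames=[2,1] (faults so far: 4)
  step 9: ref 3 -> FAULT, evict 2, frames=[3,1] (faults so far: 5)
  step 10: ref 4 -> FAULT, evict 1, frames=[3,4] (faults so far: 6)
  step 11: ref 1 -> FAULT, evict 3, frames=[1,4] (faults so far: 7)
  step 12: ref 3 -> FAULT, evict 4, frames=[1,3] (faults so far: 8)
  FIFO total faults: 8
--- LRU ---
  step 0: ref 1 -> FAULT, frames=[1,-] (faults so far: 1)
  step 1: ref 4 -> FAULT, frames=[1,4] (faults so far: 2)
  step 2: ref 2 -> FAULT, evict 1, frames=[2,4] (faults so far: 3)
  step 3: ref 2 -> HIT, frames=[2,4] (faults so far: 3)
  step 4: ref 4 -> HIT, frames=[2,4] (faults so far: 3)
  step 5: ref 2 -> HIT, frames=[2,4] (faults so far: 3)
  step 6: ref 1 -> FAULT, evict 4, frames=[2,1] (faults so far: 4)
  step 7: ref 2 -> HIT, frames=[2,1] (faults so far: 4)
  step 8: ref 2 -> HIT, frames=[2,1] (faults so far: 4)
  step 9: ref 3 -> FAULT, evict 1, frames=[2,3] (faults so far: 5)
  step 10: ref 4 -> FAULT, evict 2, frames=[4,3] (faults so far: 6)
  step 11: ref 1 -> FAULT, evict 3, frames=[4,1] (faults so far: 7)
  step 12: ref 3 -> FAULT, evict 4, frames=[3,1] (faults so far: 8)
  LRU total faults: 8
--- Optimal ---
  step 0: ref 1 -> FAULT, frames=[1,-] (faults so far: 1)
  step 1: ref 4 -> FAULT, frames=[1,4] (faults so far: 2)
  step 2: ref 2 -> FAULT, evict 1, frames=[2,4] (faults so far: 3)
  step 3: ref 2 -> HIT, frames=[2,4] (faults so far: 3)
  step 4: ref 4 -> HIT, frames=[2,4] (faults so far: 3)
  step 5: ref 2 -> HIT, frames=[2,4] (faults so far: 3)
  step 6: ref 1 -> FAULT, evict 4, frames=[2,1] (faults so far: 4)
  step 7: ref 2 -> HIT, frames=[2,1] (faults so far: 4)
  step 8: ref 2 -> HIT, frames=[2,1] (faults so far: 4)
  step 9: ref 3 -> FAULT, evict 2, frames=[3,1] (faults so far: 5)
  step 10: ref 4 -> FAULT, evict 3, frames=[4,1] (faults so far: 6)
  step 11: ref 1 -> HIT, frames=[4,1] (faults so far: 6)
  step 12: ref 3 -> FAULT, evict 1, frames=[4,3] (faults so far: 7)
  Optimal total faults: 7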